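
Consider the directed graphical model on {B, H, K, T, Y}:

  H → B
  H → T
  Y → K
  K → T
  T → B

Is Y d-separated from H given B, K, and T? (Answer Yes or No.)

Enumerating the 2 paths from Y to H and testing each for blocking by {B, K, T}:
Path 1: Y → K → T → B ← H
  K is a chain here and K is conditioned on, so the path is blocked at K.
Path 2: Y → K → T ← H
  K is a chain here and K is conditioned on, so the path is blocked at K.
Since every path is blocked, d-separation holds.

Yes — Y and H are d-separated given {B, K, T}.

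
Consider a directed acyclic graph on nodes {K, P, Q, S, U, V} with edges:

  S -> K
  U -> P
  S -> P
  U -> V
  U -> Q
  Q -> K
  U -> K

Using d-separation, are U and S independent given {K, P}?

No — U and S are not d-separated given {K, P}.

There are 3 undirected paths between U and S; checking each against the conditioning set {K, P}:
  1. U → P ← S — P:collider[open] ⇒ active
  2. U → K ← S — K:collider[open] ⇒ active
  3. U → Q → K ← S — Q:chain[open]; K:collider[open] ⇒ active
At least one path is unblocked, so d-separation fails.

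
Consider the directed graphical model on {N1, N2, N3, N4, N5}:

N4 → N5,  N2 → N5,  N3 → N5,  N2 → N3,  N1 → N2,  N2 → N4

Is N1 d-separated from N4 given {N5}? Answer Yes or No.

Enumerating the 3 paths from N1 to N4 and testing each for blocking by {N5}:
  1. N1 → N2 → N3 → N5 ← N4 — N2:chain[open]; N3:chain[open]; N5:collider[open] ⇒ active
  2. N1 → N2 → N5 ← N4 — N2:chain[open]; N5:collider[open] ⇒ active
  3. N1 → N2 → N4 — N2:chain[open] ⇒ active
At least one path is unblocked, so d-separation fails.

No — N1 and N4 are not d-separated given {N5}.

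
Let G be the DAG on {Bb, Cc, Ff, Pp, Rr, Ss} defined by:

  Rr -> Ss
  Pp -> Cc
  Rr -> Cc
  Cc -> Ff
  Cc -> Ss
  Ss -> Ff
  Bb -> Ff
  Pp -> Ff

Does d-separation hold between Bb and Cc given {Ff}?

There are 4 undirected paths between Bb and Cc; checking each against the conditioning set {Ff}:
  1. Bb → Ff ← Cc — Ff:collider[open] ⇒ active
  2. Bb → Ff ← Ss ← Rr → Cc — Ff:collider[open]; Ss:chain[open]; Rr:fork[open] ⇒ active
  3. Bb → Ff ← Ss ← Cc — Ff:collider[open]; Ss:chain[open] ⇒ active
  4. Bb → Ff ← Pp → Cc — Ff:collider[open]; Pp:fork[open] ⇒ active
Since the path Bb → Ff ← Cc is active, Bb and Cc are not d-separated given {Ff}.

No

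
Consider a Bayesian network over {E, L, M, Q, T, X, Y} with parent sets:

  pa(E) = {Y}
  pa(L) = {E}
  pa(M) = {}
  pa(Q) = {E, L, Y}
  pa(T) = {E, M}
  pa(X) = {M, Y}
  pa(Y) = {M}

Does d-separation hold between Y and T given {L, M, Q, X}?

Enumerating the 5 paths from Y to T and testing each for blocking by {L, M, Q, X}:
Path 1: Y → E → T
  E is a chain and E is not conditioned on — no node blocks this path, so it is active.
Path 2: Y → Q ← E → T
  Q is a collider and Q is conditioned on, which opens it; E is a fork and E is not conditioned on — no node blocks this path, so it is active.
Path 3: Y → Q ← L ← E → T
  L is a chain here and L is conditioned on, so the path is blocked at L.
Path 4: Y → X ← M → T
  M is a fork here and M is conditioned on, so the path is blocked at M.
Path 5: Y ← M → T
  M is a fork here and M is conditioned on, so the path is blocked at M.
Because an active path exists, Y and T are not d-separated.

No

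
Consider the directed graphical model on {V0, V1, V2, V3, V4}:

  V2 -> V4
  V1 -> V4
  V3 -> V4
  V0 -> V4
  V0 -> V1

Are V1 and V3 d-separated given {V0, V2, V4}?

No — V1 and V3 are not d-separated given {V0, V2, V4}.

2 paths connect V1 and V3; each must be blocked for d-separation to hold:
  1. V1 → V4 ← V3 — V4:collider[open] ⇒ active
  2. V1 ← V0 → V4 ← V3 — V0:fork[blocks]; V4:collider[open] ⇒ blocked
Because an active path exists, V1 and V3 are not d-separated.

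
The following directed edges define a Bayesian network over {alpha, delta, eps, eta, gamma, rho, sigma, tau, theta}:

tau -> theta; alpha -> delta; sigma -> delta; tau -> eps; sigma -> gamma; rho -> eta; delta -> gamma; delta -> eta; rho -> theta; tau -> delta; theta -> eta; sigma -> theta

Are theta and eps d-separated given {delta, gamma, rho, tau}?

Yes — theta and eps are d-separated given {delta, gamma, rho, tau}.

Enumerating the 5 paths from theta to eps and testing each for blocking by {delta, gamma, rho, tau}:
Path 1: theta ← rho → eta ← delta ← tau → eps
  rho is a fork here and rho is conditioned on, so the path is blocked at rho.
Path 2: theta → eta ← delta ← tau → eps
  eta is a collider here and neither eta nor any of its descendants is conditioned on, so the collider stays closed — the path is blocked at eta.
Path 3: theta ← tau → eps
  tau is a fork here and tau is conditioned on, so the path is blocked at tau.
Path 4: theta ← sigma → gamma ← delta ← tau → eps
  delta is a chain here and delta is conditioned on, so the path is blocked at delta.
Path 5: theta ← sigma → delta ← tau → eps
  tau is a fork here and tau is conditioned on, so the path is blocked at tau.
Every path is blocked, so theta and eps are d-separated given {delta, gamma, rho, tau}.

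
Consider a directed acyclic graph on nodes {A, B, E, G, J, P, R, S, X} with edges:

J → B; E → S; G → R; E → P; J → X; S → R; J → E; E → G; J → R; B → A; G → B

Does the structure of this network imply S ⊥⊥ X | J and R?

We examine all 6 paths between S and X:
  1. S → R ← J → X — R:collider[open]; J:fork[blocks] ⇒ blocked
  2. S → R ← G ← E ← J → X — R:collider[open]; G:chain[open]; E:chain[open]; J:fork[blocks] ⇒ blocked
  3. S → R ← G → B ← J → X — R:collider[open]; G:fork[open]; B:collider[blocks]; J:fork[blocks] ⇒ blocked
  4. S ← E ← J → X — E:chain[open]; J:fork[blocks] ⇒ blocked
  5. S ← E → G → R ← J → X — E:fork[open]; G:chain[open]; R:collider[open]; J:fork[blocks] ⇒ blocked
  6. S ← E → G → B ← J → X — E:fork[open]; G:chain[open]; B:collider[blocks]; J:fork[blocks] ⇒ blocked
Every path is blocked, so S and X are d-separated given {J, R}.

Yes — S and X are d-separated given {J, R}.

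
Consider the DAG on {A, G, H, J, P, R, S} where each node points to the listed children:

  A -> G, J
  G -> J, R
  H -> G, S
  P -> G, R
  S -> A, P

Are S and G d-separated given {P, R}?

No

Enumerating the 5 paths from S to G and testing each for blocking by {P, R}:
  1. S → A → G — A:chain[open] ⇒ active
  2. S → A → J ← G — A:chain[open]; J:collider[blocks] ⇒ blocked
  3. S → P → G — P:chain[blocks] ⇒ blocked
  4. S → P → R ← G — P:chain[blocks]; R:collider[open] ⇒ blocked
  5. S ← H → G — H:fork[open] ⇒ active
Because an active path exists, S and G are not d-separated.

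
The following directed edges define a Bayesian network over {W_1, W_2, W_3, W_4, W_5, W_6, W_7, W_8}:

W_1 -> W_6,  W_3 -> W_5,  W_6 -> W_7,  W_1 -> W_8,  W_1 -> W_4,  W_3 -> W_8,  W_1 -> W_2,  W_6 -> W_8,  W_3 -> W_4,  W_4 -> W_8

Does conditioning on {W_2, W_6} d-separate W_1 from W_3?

Yes

There are 6 undirected paths between W_1 and W_3; checking each against the conditioning set {W_2, W_6}:
Path 1: W_1 → W_4 → W_8 ← W_3
  W_8 is a collider here and neither W_8 nor any of its descendants is conditioned on, so the collider stays closed — the path is blocked at W_8.
Path 2: W_1 → W_4 ← W_3
  W_4 is a collider here and neither W_4 nor any of its descendants is conditioned on, so the collider stays closed — the path is blocked at W_4.
Path 3: W_1 → W_8 ← W_4 ← W_3
  W_8 is a collider here and neither W_8 nor any of its descendants is conditioned on, so the collider stays closed — the path is blocked at W_8.
Path 4: W_1 → W_8 ← W_3
  W_8 is a collider here and neither W_8 nor any of its descendants is conditioned on, so the collider stays closed — the path is blocked at W_8.
Path 5: W_1 → W_6 → W_8 ← W_4 ← W_3
  W_6 is a chain here and W_6 is conditioned on, so the path is blocked at W_6.
Path 6: W_1 → W_6 → W_8 ← W_3
  W_6 is a chain here and W_6 is conditioned on, so the path is blocked at W_6.
All paths are blocked; W_1 ⊥ W_3 | {W_2, W_6} holds.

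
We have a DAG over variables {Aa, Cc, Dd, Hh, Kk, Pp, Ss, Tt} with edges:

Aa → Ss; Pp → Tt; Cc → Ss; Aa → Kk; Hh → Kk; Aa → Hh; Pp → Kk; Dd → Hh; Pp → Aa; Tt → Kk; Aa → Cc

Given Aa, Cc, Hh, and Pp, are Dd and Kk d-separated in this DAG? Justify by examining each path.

Yes — Dd and Kk are d-separated given {Aa, Cc, Hh, Pp}.

There are 4 undirected paths between Dd and Kk; checking each against the conditioning set {Aa, Cc, Hh, Pp}:
Path 1: Dd → Hh ← Aa → Kk
  Aa is a fork here and Aa is conditioned on, so the path is blocked at Aa.
Path 2: Dd → Hh ← Aa ← Pp → Kk
  Aa is a chain here and Aa is conditioned on, so the path is blocked at Aa.
Path 3: Dd → Hh ← Aa ← Pp → Tt → Kk
  Aa is a chain here and Aa is conditioned on, so the path is blocked at Aa.
Path 4: Dd → Hh → Kk
  Hh is a chain here and Hh is conditioned on, so the path is blocked at Hh.
Since every path is blocked, d-separation holds.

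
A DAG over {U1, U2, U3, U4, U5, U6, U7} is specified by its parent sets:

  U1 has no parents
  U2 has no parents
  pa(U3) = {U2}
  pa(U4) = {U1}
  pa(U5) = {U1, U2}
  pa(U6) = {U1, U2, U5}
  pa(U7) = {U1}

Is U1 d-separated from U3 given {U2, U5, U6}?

There are 4 undirected paths between U1 and U3; checking each against the conditioning set {U2, U5, U6}:
Path 1: U1 → U6 ← U5 ← U2 → U3
  U5 is a chain here and U5 is conditioned on, so the path is blocked at U5.
Path 2: U1 → U6 ← U2 → U3
  U2 is a fork here and U2 is conditioned on, so the path is blocked at U2.
Path 3: U1 → U5 → U6 ← U2 → U3
  U5 is a chain here and U5 is conditioned on, so the path is blocked at U5.
Path 4: U1 → U5 ← U2 → U3
  U2 is a fork here and U2 is conditioned on, so the path is blocked at U2.
Since every path is blocked, d-separation holds.

Yes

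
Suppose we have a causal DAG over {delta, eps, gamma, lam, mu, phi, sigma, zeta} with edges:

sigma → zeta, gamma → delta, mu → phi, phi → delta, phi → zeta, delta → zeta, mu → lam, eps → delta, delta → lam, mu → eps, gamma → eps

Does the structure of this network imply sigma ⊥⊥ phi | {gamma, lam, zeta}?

There are 5 undirected paths between sigma and phi; checking each against the conditioning set {gamma, lam, zeta}:
  1. sigma → zeta ← delta ← gamma → eps ← mu → phi — zeta:collider[open]; delta:chain[open]; gamma:fork[blocks]; eps:collider[open]; mu:fork[open] ⇒ blocked
  2. sigma → zeta ← delta ← eps ← mu → phi — zeta:collider[open]; delta:chain[open]; eps:chain[open]; mu:fork[open] ⇒ active
  3. sigma → zeta ← delta ← phi — zeta:collider[open]; delta:chain[open] ⇒ active
  4. sigma → zeta ← delta → lam ← mu → phi — zeta:collider[open]; delta:fork[open]; lam:collider[open]; mu:fork[open] ⇒ active
  5. sigma → zeta ← phi — zeta:collider[open] ⇒ active
Since the path sigma → zeta ← delta ← eps ← mu → phi is active, sigma and phi are not d-separated given {gamma, lam, zeta}.

No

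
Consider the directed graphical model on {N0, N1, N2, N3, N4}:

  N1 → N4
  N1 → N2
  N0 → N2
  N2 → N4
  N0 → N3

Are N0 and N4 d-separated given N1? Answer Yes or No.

We examine all 2 paths between N0 and N4:
  1. N0 → N2 → N4 — N2:chain[open] ⇒ active
  2. N0 → N2 ← N1 → N4 — N2:collider[blocks]; N1:fork[blocks] ⇒ blocked
Since the path N0 → N2 → N4 is active, N0 and N4 are not d-separated given {N1}.

No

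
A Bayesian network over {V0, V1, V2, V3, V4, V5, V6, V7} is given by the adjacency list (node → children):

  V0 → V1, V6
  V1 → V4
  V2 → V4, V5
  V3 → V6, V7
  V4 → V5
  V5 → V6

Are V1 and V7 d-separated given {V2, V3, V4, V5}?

We examine all 3 paths between V1 and V7:
  1. V1 ← V0 → V6 ← V3 → V7 — V0:fork[open]; V6:collider[blocks]; V3:fork[blocks] ⇒ blocked
  2. V1 → V4 ← V2 → V5 → V6 ← V3 → V7 — V4:collider[open]; V2:fork[blocks]; V5:chain[blocks]; V6:collider[blocks]; V3:fork[blocks] ⇒ blocked
  3. V1 → V4 → V5 → V6 ← V3 → V7 — V4:chain[blocks]; V5:chain[blocks]; V6:collider[blocks]; V3:fork[blocks] ⇒ blocked
All paths are blocked; V1 ⊥ V7 | {V2, V3, V4, V5} holds.

Yes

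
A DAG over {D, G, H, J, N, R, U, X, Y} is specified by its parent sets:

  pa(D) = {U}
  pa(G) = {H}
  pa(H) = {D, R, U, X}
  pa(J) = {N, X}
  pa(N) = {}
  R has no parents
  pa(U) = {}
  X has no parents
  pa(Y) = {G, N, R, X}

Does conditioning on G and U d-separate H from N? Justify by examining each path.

Yes — H and N are d-separated given {G, U}.

Enumerating the 6 paths from H to N and testing each for blocking by {G, U}:
Path 1: H ← X → J ← N
  J is a collider here and neither J nor any of its descendants is conditioned on, so the collider stays closed — the path is blocked at J.
Path 2: H ← X → Y ← N
  Y is a collider here and neither Y nor any of its descendants is conditioned on, so the collider stays closed — the path is blocked at Y.
Path 3: H ← R → Y ← X → J ← N
  Y is a collider here and neither Y nor any of its descendants is conditioned on, so the collider stays closed — the path is blocked at Y.
Path 4: H ← R → Y ← N
  Y is a collider here and neither Y nor any of its descendants is conditioned on, so the collider stays closed — the path is blocked at Y.
Path 5: H → G → Y ← X → J ← N
  G is a chain here and G is conditioned on, so the path is blocked at G.
Path 6: H → G → Y ← N
  G is a chain here and G is conditioned on, so the path is blocked at G.
Since every path is blocked, d-separation holds.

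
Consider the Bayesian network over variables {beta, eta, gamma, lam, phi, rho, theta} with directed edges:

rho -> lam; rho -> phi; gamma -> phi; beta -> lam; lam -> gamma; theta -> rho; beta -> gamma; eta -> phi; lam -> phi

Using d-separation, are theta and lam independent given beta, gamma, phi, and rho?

Yes — theta and lam are d-separated given {beta, gamma, phi, rho}.

Enumerating the 4 paths from theta to lam and testing each for blocking by {beta, gamma, phi, rho}:
Path 1: theta → rho → lam
  rho is a chain here and rho is conditioned on, so the path is blocked at rho.
Path 2: theta → rho → phi ← lam
  rho is a chain here and rho is conditioned on, so the path is blocked at rho.
Path 3: theta → rho → phi ← gamma ← beta → lam
  rho is a chain here and rho is conditioned on, so the path is blocked at rho.
Path 4: theta → rho → phi ← gamma ← lam
  rho is a chain here and rho is conditioned on, so the path is blocked at rho.
Every path is blocked, so theta and lam are d-separated given {beta, gamma, phi, rho}.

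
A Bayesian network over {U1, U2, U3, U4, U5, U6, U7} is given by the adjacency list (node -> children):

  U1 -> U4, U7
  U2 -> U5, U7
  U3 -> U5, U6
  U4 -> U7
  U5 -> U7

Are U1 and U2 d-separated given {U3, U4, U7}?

We examine all 4 paths between U1 and U2:
Path 1: U1 → U4 → U7 ← U5 ← U2
  U4 is a chain here and U4 is conditioned on, so the path is blocked at U4.
Path 2: U1 → U4 → U7 ← U2
  U4 is a chain here and U4 is conditioned on, so the path is blocked at U4.
Path 3: U1 → U7 ← U5 ← U2
  U7 is a collider and U7 is conditioned on, which opens it; U5 is a chain and U5 is not conditioned on — no node blocks this path, so it is active.
Path 4: U1 → U7 ← U2
  U7 is a collider and U7 is conditioned on, which opens it — no node blocks this path, so it is active.
Because an active path exists, U1 and U2 are not d-separated.

No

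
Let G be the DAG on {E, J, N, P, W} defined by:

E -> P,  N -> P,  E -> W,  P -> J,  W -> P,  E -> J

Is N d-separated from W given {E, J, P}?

No

Enumerating the 3 paths from N to W and testing each for blocking by {E, J, P}:
Path 1: N → P ← E → W
  E is a fork here and E is conditioned on, so the path is blocked at E.
Path 2: N → P → J ← E → W
  P is a chain here and P is conditioned on, so the path is blocked at P.
Path 3: N → P ← W
  P is a collider and P is conditioned on, which opens it — no node blocks this path, so it is active.
Since the path N → P ← W is active, N and W are not d-separated given {E, J, P}.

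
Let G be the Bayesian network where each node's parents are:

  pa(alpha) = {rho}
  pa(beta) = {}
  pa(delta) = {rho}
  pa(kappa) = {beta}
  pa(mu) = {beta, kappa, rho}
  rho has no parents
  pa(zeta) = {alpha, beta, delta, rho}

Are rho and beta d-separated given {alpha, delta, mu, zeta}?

There are 5 undirected paths between rho and beta; checking each against the conditioning set {alpha, delta, mu, zeta}:
Path 1: rho → mu ← beta
  mu is a collider and mu is conditioned on, which opens it — no node blocks this path, so it is active.
Path 2: rho → mu ← kappa ← beta
  mu is a collider and mu is conditioned on, which opens it; kappa is a chain and kappa is not conditioned on — no node blocks this path, so it is active.
Path 3: rho → delta → zeta ← beta
  delta is a chain here and delta is conditioned on, so the path is blocked at delta.
Path 4: rho → zeta ← beta
  zeta is a collider and zeta is conditioned on, which opens it — no node blocks this path, so it is active.
Path 5: rho → alpha → zeta ← beta
  alpha is a chain here and alpha is conditioned on, so the path is blocked at alpha.
Because an active path exists, rho and beta are not d-separated.

No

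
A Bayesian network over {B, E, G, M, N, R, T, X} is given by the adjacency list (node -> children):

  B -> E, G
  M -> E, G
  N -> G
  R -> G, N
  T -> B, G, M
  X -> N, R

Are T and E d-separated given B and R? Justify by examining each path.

6 paths connect T and E; each must be blocked for d-separation to hold:
Path 1: T → B → E
  B is a chain here and B is conditioned on, so the path is blocked at B.
Path 2: T → B → G ← M → E
  B is a chain here and B is conditioned on, so the path is blocked at B.
Path 3: T → M → E
  M is a chain and M is not conditioned on — no node blocks this path, so it is active.
Path 4: T → M → G ← B → E
  G is a collider here and neither G nor any of its descendants is conditioned on, so the collider stays closed — the path is blocked at G.
Path 5: T → G ← B → E
  G is a collider here and neither G nor any of its descendants is conditioned on, so the collider stays closed — the path is blocked at G.
Path 6: T → G ← M → E
  G is a collider here and neither G nor any of its descendants is conditioned on, so the collider stays closed — the path is blocked at G.
Because an active path exists, T and E are not d-separated.

No — T and E are not d-separated given {B, R}.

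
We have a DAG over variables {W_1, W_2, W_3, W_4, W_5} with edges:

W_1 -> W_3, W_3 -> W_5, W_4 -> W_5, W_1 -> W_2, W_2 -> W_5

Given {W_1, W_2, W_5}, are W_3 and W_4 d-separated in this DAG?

No — W_3 and W_4 are not d-separated given {W_1, W_2, W_5}.

Enumerating the 2 paths from W_3 to W_4 and testing each for blocking by {W_1, W_2, W_5}:
Path 1: W_3 ← W_1 → W_2 → W_5 ← W_4
  W_1 is a fork here and W_1 is conditioned on, so the path is blocked at W_1.
Path 2: W_3 → W_5 ← W_4
  W_5 is a collider and W_5 is conditioned on, which opens it — no node blocks this path, so it is active.
At least one path is unblocked, so d-separation fails.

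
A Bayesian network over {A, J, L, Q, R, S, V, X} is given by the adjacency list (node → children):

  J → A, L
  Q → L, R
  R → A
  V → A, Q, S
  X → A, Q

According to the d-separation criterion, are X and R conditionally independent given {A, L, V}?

No

6 paths connect X and R; each must be blocked for d-separation to hold:
Path 1: X → Q → L ← J → A ← R
  Q is a chain and Q is not conditioned on; L is a collider and L is conditioned on, which opens it; J is a fork and J is not conditioned on; A is a collider and A is conditioned on, which opens it — no node blocks this path, so it is active.
Path 2: X → Q ← V → A ← R
  V is a fork here and V is conditioned on, so the path is blocked at V.
Path 3: X → Q → R
  Q is a chain and Q is not conditioned on — no node blocks this path, so it is active.
Path 4: X → A ← V → Q → R
  V is a fork here and V is conditioned on, so the path is blocked at V.
Path 5: X → A ← J → L ← Q → R
  A is a collider and A is conditioned on, which opens it; J is a fork and J is not conditioned on; L is a collider and L is conditioned on, which opens it; Q is a fork and Q is not conditioned on — no node blocks this path, so it is active.
Path 6: X → A ← R
  A is a collider and A is conditioned on, which opens it — no node blocks this path, so it is active.
At least one path is unblocked, so d-separation fails.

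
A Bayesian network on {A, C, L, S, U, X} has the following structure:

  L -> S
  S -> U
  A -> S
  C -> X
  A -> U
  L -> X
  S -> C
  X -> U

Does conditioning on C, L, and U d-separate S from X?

There are 4 undirected paths between S and X; checking each against the conditioning set {C, L, U}:
Path 1: S → C → X
  C is a chain here and C is conditioned on, so the path is blocked at C.
Path 2: S ← L → X
  L is a fork here and L is conditioned on, so the path is blocked at L.
Path 3: S → U ← X
  U is a collider and U is conditioned on, which opens it — no node blocks this path, so it is active.
Path 4: S ← A → U ← X
  A is a fork and A is not conditioned on; U is a collider and U is conditioned on, which opens it — no node blocks this path, so it is active.
Since the path S → U ← X is active, S and X are not d-separated given {C, L, U}.

No — S and X are not d-separated given {C, L, U}.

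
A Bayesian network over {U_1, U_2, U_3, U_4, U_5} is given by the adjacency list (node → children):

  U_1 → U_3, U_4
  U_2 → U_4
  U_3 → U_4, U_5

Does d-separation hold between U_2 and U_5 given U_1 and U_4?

No

There are 2 undirected paths between U_2 and U_5; checking each against the conditioning set {U_1, U_4}:
  1. U_2 → U_4 ← U_3 → U_5 — U_4:collider[open]; U_3:fork[open] ⇒ active
  2. U_2 → U_4 ← U_1 → U_3 → U_5 — U_4:collider[open]; U_1:fork[blocks]; U_3:chain[open] ⇒ blocked
At least one path is unblocked, so d-separation fails.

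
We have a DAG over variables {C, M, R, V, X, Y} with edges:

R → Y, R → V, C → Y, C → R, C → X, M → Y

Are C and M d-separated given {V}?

Yes

There are 2 undirected paths between C and M; checking each against the conditioning set {V}:
Path 1: C → Y ← M
  Y is a collider here and neither Y nor any of its descendants is conditioned on, so the collider stays closed — the path is blocked at Y.
Path 2: C → R → Y ← M
  Y is a collider here and neither Y nor any of its descendants is conditioned on, so the collider stays closed — the path is blocked at Y.
Every path is blocked, so C and M are d-separated given {V}.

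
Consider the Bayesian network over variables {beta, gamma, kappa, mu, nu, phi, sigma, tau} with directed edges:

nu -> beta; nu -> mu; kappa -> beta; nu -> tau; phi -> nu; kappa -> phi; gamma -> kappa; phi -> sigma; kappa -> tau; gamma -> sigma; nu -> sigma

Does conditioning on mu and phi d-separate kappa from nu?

6 paths connect kappa and nu; each must be blocked for d-separation to hold:
Path 1: kappa → beta ← nu
  beta is a collider here and neither beta nor any of its descendants is conditioned on, so the collider stays closed — the path is blocked at beta.
Path 2: kappa → tau ← nu
  tau is a collider here and neither tau nor any of its descendants is conditioned on, so the collider stays closed — the path is blocked at tau.
Path 3: kappa → phi → sigma ← nu
  phi is a chain here and phi is conditioned on, so the path is blocked at phi.
Path 4: kappa → phi → nu
  phi is a chain here and phi is conditioned on, so the path is blocked at phi.
Path 5: kappa ← gamma → sigma ← phi → nu
  sigma is a collider here and neither sigma nor any of its descendants is conditioned on, so the collider stays closed — the path is blocked at sigma.
Path 6: kappa ← gamma → sigma ← nu
  sigma is a collider here and neither sigma nor any of its descendants is conditioned on, so the collider stays closed — the path is blocked at sigma.
Every path is blocked, so kappa and nu are d-separated given {mu, phi}.

Yes — kappa and nu are d-separated given {mu, phi}.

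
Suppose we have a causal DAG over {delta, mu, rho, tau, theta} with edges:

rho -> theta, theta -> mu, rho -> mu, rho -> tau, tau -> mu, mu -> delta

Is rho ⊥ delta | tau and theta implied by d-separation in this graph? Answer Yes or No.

3 paths connect rho and delta; each must be blocked for d-separation to hold:
Path 1: rho → tau → mu → delta
  tau is a chain here and tau is conditioned on, so the path is blocked at tau.
Path 2: rho → theta → mu → delta
  theta is a chain here and theta is conditioned on, so the path is blocked at theta.
Path 3: rho → mu → delta
  mu is a chain and mu is not conditioned on — no node blocks this path, so it is active.
Since the path rho → mu → delta is active, rho and delta are not d-separated given {tau, theta}.

No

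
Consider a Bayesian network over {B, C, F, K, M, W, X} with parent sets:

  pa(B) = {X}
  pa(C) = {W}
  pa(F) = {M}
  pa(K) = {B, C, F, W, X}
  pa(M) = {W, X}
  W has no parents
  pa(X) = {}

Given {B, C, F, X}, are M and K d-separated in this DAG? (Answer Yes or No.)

There are 5 undirected paths between M and K; checking each against the conditioning set {B, C, F, X}:
Path 1: M ← W → K
  W is a fork and W is not conditioned on — no node blocks this path, so it is active.
Path 2: M ← W → C → K
  C is a chain here and C is conditioned on, so the path is blocked at C.
Path 3: M ← X → K
  X is a fork here and X is conditioned on, so the path is blocked at X.
Path 4: M ← X → B → K
  X is a fork here and X is conditioned on, so the path is blocked at X.
Path 5: M → F → K
  F is a chain here and F is conditioned on, so the path is blocked at F.
Since the path M ← W → K is active, M and K are not d-separated given {B, C, F, X}.

No — M and K are not d-separated given {B, C, F, X}.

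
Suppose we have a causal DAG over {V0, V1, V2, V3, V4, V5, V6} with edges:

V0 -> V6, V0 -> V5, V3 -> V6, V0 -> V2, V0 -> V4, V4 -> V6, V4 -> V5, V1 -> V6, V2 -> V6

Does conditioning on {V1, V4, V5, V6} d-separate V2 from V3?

Enumerating the 4 paths from V2 to V3 and testing each for blocking by {V1, V4, V5, V6}:
Path 1: V2 ← V0 → V4 → V6 ← V3
  V4 is a chain here and V4 is conditioned on, so the path is blocked at V4.
Path 2: V2 ← V0 → V5 ← V4 → V6 ← V3
  V4 is a fork here and V4 is conditioned on, so the path is blocked at V4.
Path 3: V2 ← V0 → V6 ← V3
  V0 is a fork and V0 is not conditioned on; V6 is a collider and V6 is conditioned on, which opens it — no node blocks this path, so it is active.
Path 4: V2 → V6 ← V3
  V6 is a collider and V6 is conditioned on, which opens it — no node blocks this path, so it is active.
Since the path V2 ← V0 → V6 ← V3 is active, V2 and V3 are not d-separated given {V1, V4, V5, V6}.

No — V2 and V3 are not d-separated given {V1, V4, V5, V6}.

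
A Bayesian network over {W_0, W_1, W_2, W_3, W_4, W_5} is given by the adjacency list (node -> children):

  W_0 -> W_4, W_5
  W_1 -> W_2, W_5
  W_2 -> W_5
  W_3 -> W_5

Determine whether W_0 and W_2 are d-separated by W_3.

There are 2 undirected paths between W_0 and W_2; checking each against the conditioning set {W_3}:
Path 1: W_0 → W_5 ← W_2
  W_5 is a collider here and neither W_5 nor any of its descendants is conditioned on, so the collider stays closed — the path is blocked at W_5.
Path 2: W_0 → W_5 ← W_1 → W_2
  W_5 is a collider here and neither W_5 nor any of its descendants is conditioned on, so the collider stays closed — the path is blocked at W_5.
All paths are blocked; W_0 ⊥ W_2 | {W_3} holds.

Yes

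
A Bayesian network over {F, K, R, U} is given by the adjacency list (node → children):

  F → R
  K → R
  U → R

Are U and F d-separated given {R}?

No — U and F are not d-separated given {R}.

Only one path connects U and F:
Path 1: U → R ← F
  R is a collider and R is conditioned on, which opens it — no node blocks this path, so it is active.
At least one path is unblocked, so d-separation fails.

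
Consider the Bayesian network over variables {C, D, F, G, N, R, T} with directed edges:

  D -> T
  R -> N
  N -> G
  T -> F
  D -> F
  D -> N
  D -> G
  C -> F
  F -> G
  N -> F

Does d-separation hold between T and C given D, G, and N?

No

6 paths connect T and C; each must be blocked for d-separation to hold:
Path 1: T → F ← C
  F is a collider and its descendant G is conditioned on, which opens it — no node blocks this path, so it is active.
Path 2: T ← D → F ← C
  D is a fork here and D is conditioned on, so the path is blocked at D.
Path 3: T ← D → N → F ← C
  D is a fork here and D is conditioned on, so the path is blocked at D.
Path 4: T ← D → N → G ← F ← C
  D is a fork here and D is conditioned on, so the path is blocked at D.
Path 5: T ← D → G ← F ← C
  D is a fork here and D is conditioned on, so the path is blocked at D.
Path 6: T ← D → G ← N → F ← C
  D is a fork here and D is conditioned on, so the path is blocked at D.
Since the path T → F ← C is active, T and C are not d-separated given {D, G, N}.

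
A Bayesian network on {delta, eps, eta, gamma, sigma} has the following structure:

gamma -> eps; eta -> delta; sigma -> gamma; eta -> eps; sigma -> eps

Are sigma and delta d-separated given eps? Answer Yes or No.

Enumerating the 2 paths from sigma to delta and testing each for blocking by {eps}:
Path 1: sigma → eps ← eta → delta
  eps is a collider and eps is conditioned on, which opens it; eta is a fork and eta is not conditioned on — no node blocks this path, so it is active.
Path 2: sigma → gamma → eps ← eta → delta
  gamma is a chain and gamma is not conditioned on; eps is a collider and eps is conditioned on, which opens it; eta is a fork and eta is not conditioned on — no node blocks this path, so it is active.
At least one path is unblocked, so d-separation fails.

No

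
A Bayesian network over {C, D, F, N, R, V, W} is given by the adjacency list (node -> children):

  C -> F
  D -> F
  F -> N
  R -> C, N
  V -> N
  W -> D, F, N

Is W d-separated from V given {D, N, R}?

We examine all 5 paths between W and V:
Path 1: W → F ← C ← R → N ← V
  R is a fork here and R is conditioned on, so the path is blocked at R.
Path 2: W → F → N ← V
  F is a chain and F is not conditioned on; N is a collider and N is conditioned on, which opens it — no node blocks this path, so it is active.
Path 3: W → D → F ← C ← R → N ← V
  D is a chain here and D is conditioned on, so the path is blocked at D.
Path 4: W → D → F → N ← V
  D is a chain here and D is conditioned on, so the path is blocked at D.
Path 5: W → N ← V
  N is a collider and N is conditioned on, which opens it — no node blocks this path, so it is active.
At least one path is unblocked, so d-separation fails.

No — W and V are not d-separated given {D, N, R}.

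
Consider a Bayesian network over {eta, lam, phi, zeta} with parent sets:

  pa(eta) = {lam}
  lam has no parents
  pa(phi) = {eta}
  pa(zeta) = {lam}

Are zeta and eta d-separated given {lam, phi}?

The only undirected path from zeta to eta is:
  1. zeta ← lam → eta — lam:fork[blocks] ⇒ blocked
Since every path is blocked, d-separation holds.

Yes — zeta and eta are d-separated given {lam, phi}.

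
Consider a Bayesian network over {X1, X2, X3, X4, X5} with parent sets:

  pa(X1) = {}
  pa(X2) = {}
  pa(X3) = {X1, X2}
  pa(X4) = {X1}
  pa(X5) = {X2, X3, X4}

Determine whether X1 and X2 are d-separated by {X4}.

There are 4 undirected paths between X1 and X2; checking each against the conditioning set {X4}:
Path 1: X1 → X3 → X5 ← X2
  X5 is a collider here and neither X5 nor any of its descendants is conditioned on, so the collider stays closed — the path is blocked at X5.
Path 2: X1 → X3 ← X2
  X3 is a collider here and neither X3 nor any of its descendants is conditioned on, so the collider stays closed — the path is blocked at X3.
Path 3: X1 → X4 → X5 ← X3 ← X2
  X4 is a chain here and X4 is conditioned on, so the path is blocked at X4.
Path 4: X1 → X4 → X5 ← X2
  X4 is a chain here and X4 is conditioned on, so the path is blocked at X4.
Since every path is blocked, d-separation holds.

Yes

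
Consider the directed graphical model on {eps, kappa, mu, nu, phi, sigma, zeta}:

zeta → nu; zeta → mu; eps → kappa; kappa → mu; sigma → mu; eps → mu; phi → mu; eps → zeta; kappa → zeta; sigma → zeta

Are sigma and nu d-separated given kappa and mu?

No

Enumerating the 6 paths from sigma to nu and testing each for blocking by {kappa, mu}:
  1. sigma → mu ← eps → kappa → zeta → nu — mu:collider[open]; eps:fork[open]; kappa:chain[blocks]; zeta:chain[open] ⇒ blocked
  2. sigma → mu ← eps → zeta → nu — mu:collider[open]; eps:fork[open]; zeta:chain[open] ⇒ active
  3. sigma → mu ← kappa ← eps → zeta → nu — mu:collider[open]; kappa:chain[blocks]; eps:fork[open]; zeta:chain[open] ⇒ blocked
  4. sigma → mu ← kappa → zeta → nu — mu:collider[open]; kappa:fork[blocks]; zeta:chain[open] ⇒ blocked
  5. sigma → mu ← zeta → nu — mu:collider[open]; zeta:fork[open] ⇒ active
  6. sigma → zeta → nu — zeta:chain[open] ⇒ active
Since the path sigma → mu ← eps → zeta → nu is active, sigma and nu are not d-separated given {kappa, mu}.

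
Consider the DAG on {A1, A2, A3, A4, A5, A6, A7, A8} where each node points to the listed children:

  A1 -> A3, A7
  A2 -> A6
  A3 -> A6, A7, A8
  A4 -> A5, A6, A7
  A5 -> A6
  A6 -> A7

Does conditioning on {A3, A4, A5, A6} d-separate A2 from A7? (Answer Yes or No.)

Yes — A2 and A7 are d-separated given {A3, A4, A5, A6}.

Enumerating the 5 paths from A2 to A7 and testing each for blocking by {A3, A4, A5, A6}:
Path 1: A2 → A6 → A7
  A6 is a chain here and A6 is conditioned on, so the path is blocked at A6.
Path 2: A2 → A6 ← A5 ← A4 → A7
  A5 is a chain here and A5 is conditioned on, so the path is blocked at A5.
Path 3: A2 → A6 ← A4 → A7
  A4 is a fork here and A4 is conditioned on, so the path is blocked at A4.
Path 4: A2 → A6 ← A3 → A7
  A3 is a fork here and A3 is conditioned on, so the path is blocked at A3.
Path 5: A2 → A6 ← A3 ← A1 → A7
  A3 is a chain here and A3 is conditioned on, so the path is blocked at A3.
All paths are blocked; A2 ⊥ A7 | {A3, A4, A5, A6} holds.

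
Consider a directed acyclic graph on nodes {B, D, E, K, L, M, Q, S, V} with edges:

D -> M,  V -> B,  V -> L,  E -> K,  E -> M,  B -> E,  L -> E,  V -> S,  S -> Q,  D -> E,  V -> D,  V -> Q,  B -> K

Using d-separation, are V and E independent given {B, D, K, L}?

5 paths connect V and E; each must be blocked for d-separation to hold:
  1. V → D → M ← E — D:chain[blocks]; M:collider[blocks] ⇒ blocked
  2. V → D → E — D:chain[blocks] ⇒ blocked
  3. V → B → K ← E — B:chain[blocks]; K:collider[open] ⇒ blocked
  4. V → B → E — B:chain[blocks] ⇒ blocked
  5. V → L → E — L:chain[blocks] ⇒ blocked
All paths are blocked; V ⊥ E | {B, D, K, L} holds.

Yes — V and E are d-separated given {B, D, K, L}.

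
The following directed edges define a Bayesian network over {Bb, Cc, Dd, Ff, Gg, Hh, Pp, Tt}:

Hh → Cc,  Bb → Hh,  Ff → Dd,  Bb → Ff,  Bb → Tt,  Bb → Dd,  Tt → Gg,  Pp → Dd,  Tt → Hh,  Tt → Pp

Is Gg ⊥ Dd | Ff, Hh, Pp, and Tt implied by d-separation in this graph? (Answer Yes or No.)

Enumerating the 5 paths from Gg to Dd and testing each for blocking by {Ff, Hh, Pp, Tt}:
Path 1: Gg ← Tt → Hh ← Bb → Dd
  Tt is a fork here and Tt is conditioned on, so the path is blocked at Tt.
Path 2: Gg ← Tt → Hh ← Bb → Ff → Dd
  Tt is a fork here and Tt is conditioned on, so the path is blocked at Tt.
Path 3: Gg ← Tt ← Bb → Dd
  Tt is a chain here and Tt is conditioned on, so the path is blocked at Tt.
Path 4: Gg ← Tt ← Bb → Ff → Dd
  Tt is a chain here and Tt is conditioned on, so the path is blocked at Tt.
Path 5: Gg ← Tt → Pp → Dd
  Tt is a fork here and Tt is conditioned on, so the path is blocked at Tt.
Every path is blocked, so Gg and Dd are d-separated given {Ff, Hh, Pp, Tt}.

Yes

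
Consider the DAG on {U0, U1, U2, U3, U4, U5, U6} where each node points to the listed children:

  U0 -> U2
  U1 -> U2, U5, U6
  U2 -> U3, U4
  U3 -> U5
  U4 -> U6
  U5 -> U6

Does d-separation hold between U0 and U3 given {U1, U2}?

We examine all 5 paths between U0 and U3:
  1. U0 → U2 → U3 — U2:chain[blocks] ⇒ blocked
  2. U0 → U2 ← U1 → U6 ← U5 ← U3 — U2:collider[open]; U1:fork[blocks]; U6:collider[blocks]; U5:chain[open] ⇒ blocked
  3. U0 → U2 ← U1 → U5 ← U3 — U2:collider[open]; U1:fork[blocks]; U5:collider[blocks] ⇒ blocked
  4. U0 → U2 → U4 → U6 ← U5 ← U3 — U2:chain[blocks]; U4:chain[open]; U6:collider[blocks]; U5:chain[open] ⇒ blocked
  5. U0 → U2 → U4 → U6 ← U1 → U5 ← U3 — U2:chain[blocks]; U4:chain[open]; U6:collider[blocks]; U1:fork[blocks]; U5:collider[blocks] ⇒ blocked
Every path is blocked, so U0 and U3 are d-separated given {U1, U2}.

Yes — U0 and U3 are d-separated given {U1, U2}.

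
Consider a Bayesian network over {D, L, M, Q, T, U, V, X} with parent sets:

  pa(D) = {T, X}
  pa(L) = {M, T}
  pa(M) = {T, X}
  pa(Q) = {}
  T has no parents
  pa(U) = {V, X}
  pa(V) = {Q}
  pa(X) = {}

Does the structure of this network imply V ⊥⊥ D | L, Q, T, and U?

Enumerating the 3 paths from V to D and testing each for blocking by {L, Q, T, U}:
Path 1: V → U ← X → D
  U is a collider and U is conditioned on, which opens it; X is a fork and X is not conditioned on — no node blocks this path, so it is active.
Path 2: V → U ← X → M → L ← T → D
  T is a fork here and T is conditioned on, so the path is blocked at T.
Path 3: V → U ← X → M ← T → D
  T is a fork here and T is conditioned on, so the path is blocked at T.
At least one path is unblocked, so d-separation fails.

No — V and D are not d-separated given {L, Q, T, U}.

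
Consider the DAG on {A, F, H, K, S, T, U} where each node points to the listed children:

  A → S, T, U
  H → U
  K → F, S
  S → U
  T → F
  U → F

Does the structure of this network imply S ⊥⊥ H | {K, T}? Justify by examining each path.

Enumerating the 5 paths from S to H and testing each for blocking by {K, T}:
  1. S ← A → U ← H — A:fork[open]; U:collider[blocks] ⇒ blocked
  2. S ← A → T → F ← U ← H — A:fork[open]; T:chain[blocks]; F:collider[blocks]; U:chain[open] ⇒ blocked
  3. S → U ← H — U:collider[blocks] ⇒ blocked
  4. S ← K → F ← U ← H — K:fork[blocks]; F:collider[blocks]; U:chain[open] ⇒ blocked
  5. S ← K → F ← T ← A → U ← H — K:fork[blocks]; F:collider[blocks]; T:chain[blocks]; A:fork[open]; U:collider[blocks] ⇒ blocked
Since every path is blocked, d-separation holds.

Yes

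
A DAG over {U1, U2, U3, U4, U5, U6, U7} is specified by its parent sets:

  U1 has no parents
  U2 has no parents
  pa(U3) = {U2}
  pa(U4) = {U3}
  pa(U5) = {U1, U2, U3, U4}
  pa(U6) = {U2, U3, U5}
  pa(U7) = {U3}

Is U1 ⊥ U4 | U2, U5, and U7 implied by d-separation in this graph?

There are 6 undirected paths between U1 and U4; checking each against the conditioning set {U2, U5, U7}:
Path 1: U1 → U5 ← U4
  U5 is a collider and U5 is conditioned on, which opens it — no node blocks this path, so it is active.
Path 2: U1 → U5 ← U2 → U3 → U4
  U2 is a fork here and U2 is conditioned on, so the path is blocked at U2.
Path 3: U1 → U5 ← U2 → U6 ← U3 → U4
  U2 is a fork here and U2 is conditioned on, so the path is blocked at U2.
Path 4: U1 → U5 ← U3 → U4
  U5 is a collider and U5 is conditioned on, which opens it; U3 is a fork and U3 is not conditioned on — no node blocks this path, so it is active.
Path 5: U1 → U5 → U6 ← U2 → U3 → U4
  U5 is a chain here and U5 is conditioned on, so the path is blocked at U5.
Path 6: U1 → U5 → U6 ← U3 → U4
  U5 is a chain here and U5 is conditioned on, so the path is blocked at U5.
At least one path is unblocked, so d-separation fails.

No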